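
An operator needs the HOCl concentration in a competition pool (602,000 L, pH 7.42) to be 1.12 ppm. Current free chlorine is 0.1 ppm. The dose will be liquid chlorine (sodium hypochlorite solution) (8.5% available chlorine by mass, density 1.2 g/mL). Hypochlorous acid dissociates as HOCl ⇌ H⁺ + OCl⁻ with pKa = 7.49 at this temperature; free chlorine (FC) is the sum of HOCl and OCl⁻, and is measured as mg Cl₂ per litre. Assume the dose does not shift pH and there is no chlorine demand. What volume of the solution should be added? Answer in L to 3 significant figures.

11.6 L

[OCl⁻]/[HOCl] = 10^(pH − pKa) = 10^(7.42 − 7.49) = 0.8511; fraction as HOCl = 1/(1 + 0.8511) = 0.5402.
Free chlorine required for 1.12 ppm HOCl: 1.12 / 0.5402 = 2.073 ppm.
FC to add: 2.073 − 0.1 = 1.973 mg/L as Cl₂.
Cl₂ equivalent: 1.973 mg/L × 602,000 L = 1188 g.
Product at 8.5% available Cl: 1188 / 0.085 = 13,980 g.
Volume: 13,980 g ÷ 1.2 g/mL = 11,650 mL.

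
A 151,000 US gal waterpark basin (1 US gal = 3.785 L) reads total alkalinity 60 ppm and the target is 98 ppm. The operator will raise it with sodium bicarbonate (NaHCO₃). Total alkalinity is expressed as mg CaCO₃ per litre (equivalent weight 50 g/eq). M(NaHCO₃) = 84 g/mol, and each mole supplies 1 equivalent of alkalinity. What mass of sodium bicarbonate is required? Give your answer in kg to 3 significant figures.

Volume: 151,000 US gal × 3.785 L/gal = 571,535 L.
Alkalinity to add: (98 − 60) = 38 mg/L as CaCO₃ × 571,535 L = 21,720 g as CaCO₃.
Equivalents: 21,720 g ÷ 50 g/eq = 434.4 eq.
NaHCO₃ supplies 1 eq per mole → 434.4 mol.
Mass: 434.4 mol × 84 g/mol = 36,490 g.

36.5 kg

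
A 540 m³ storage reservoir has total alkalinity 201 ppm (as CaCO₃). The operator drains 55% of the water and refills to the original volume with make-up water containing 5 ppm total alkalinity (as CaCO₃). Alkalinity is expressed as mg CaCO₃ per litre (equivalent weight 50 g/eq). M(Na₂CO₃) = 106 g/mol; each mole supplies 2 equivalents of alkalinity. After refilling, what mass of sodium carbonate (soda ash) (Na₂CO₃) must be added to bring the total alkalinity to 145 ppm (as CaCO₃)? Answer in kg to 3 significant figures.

29.7 kg

Volume: 540 m³ = 540,000 L.
After draining 55% and refilling: 201 × 0.45 + 5 × 0.55 = 93.2 ppm.
Deficit to target: 145 − 93.2 = 51.8 mg/L.
As CaCO₃: 51.8 mg/L × 540,000 L = 27,970 g; ÷ 50 g/eq ÷ 2 = 279.7 mol Na₂CO₃.
Mass: 279.7 × 106 = 29,650 g.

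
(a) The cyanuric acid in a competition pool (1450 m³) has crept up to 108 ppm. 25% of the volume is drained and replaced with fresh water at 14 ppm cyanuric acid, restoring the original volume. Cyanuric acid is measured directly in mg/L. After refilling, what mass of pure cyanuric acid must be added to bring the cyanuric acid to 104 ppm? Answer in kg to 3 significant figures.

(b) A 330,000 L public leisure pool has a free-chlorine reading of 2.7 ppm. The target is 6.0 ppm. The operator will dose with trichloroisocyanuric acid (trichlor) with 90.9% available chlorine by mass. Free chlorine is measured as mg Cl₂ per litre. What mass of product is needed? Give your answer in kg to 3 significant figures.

(a) 28.3 kg; (b) 1.20 kg

(a) Volume: 1450 m³ = 1,450,000 L.
(a) After draining 25% and refilling: 108 × 0.75 + 14 × 0.25 = 84.5 ppm.
(a) Deficit to target: 104 − 84.5 = 19.5 mg/L.
(a) Mass: 19.5 mg/L × 1,450,000 L = 28,280 g cyanuric acid.

(b) Chlorine deficit: 6.0 − 2.7 = 3.3 ppm = 3.3 mg/L as Cl₂.
(b) Cl₂ equivalent needed: 3.3 mg/L × 330,000 L = 1,089,000 mg = 1089 g.
(b) Product at 90.9% available chlorine: 1089 / 0.909 = 1198 g.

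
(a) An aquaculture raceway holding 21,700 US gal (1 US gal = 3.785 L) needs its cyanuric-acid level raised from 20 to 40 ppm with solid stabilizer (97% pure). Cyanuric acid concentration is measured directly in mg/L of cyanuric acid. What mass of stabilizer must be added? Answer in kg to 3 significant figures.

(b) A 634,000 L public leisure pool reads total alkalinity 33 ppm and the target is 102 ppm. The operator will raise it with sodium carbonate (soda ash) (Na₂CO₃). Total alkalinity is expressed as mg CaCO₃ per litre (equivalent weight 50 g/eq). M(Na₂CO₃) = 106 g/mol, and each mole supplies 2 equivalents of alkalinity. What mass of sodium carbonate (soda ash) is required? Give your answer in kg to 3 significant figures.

(a) 1.69 kg; (b) 46.4 kg

(a) Volume: 21,700 US gal × 3.785 L/gal = 82,134 L.
(a) CYA to add: (40 − 20) = 20 mg/L × 82,134 L = 1643 g cyanuric acid.
(a) At 97% purity: 1643 / 0.97 = 1693 g product.

(b) Alkalinity to add: (102 − 33) = 69 mg/L as CaCO₃ × 634,000 L = 43,750 g as CaCO₃.
(b) Equivalents: 43,750 g ÷ 50 g/eq = 874.9 eq.
(b) Each mole of Na₂CO₃ supplies 2 eq, so 874.9 / 2 = 437.5 mol.
(b) Mass: 437.5 mol × 106 g/mol = 46,370 g.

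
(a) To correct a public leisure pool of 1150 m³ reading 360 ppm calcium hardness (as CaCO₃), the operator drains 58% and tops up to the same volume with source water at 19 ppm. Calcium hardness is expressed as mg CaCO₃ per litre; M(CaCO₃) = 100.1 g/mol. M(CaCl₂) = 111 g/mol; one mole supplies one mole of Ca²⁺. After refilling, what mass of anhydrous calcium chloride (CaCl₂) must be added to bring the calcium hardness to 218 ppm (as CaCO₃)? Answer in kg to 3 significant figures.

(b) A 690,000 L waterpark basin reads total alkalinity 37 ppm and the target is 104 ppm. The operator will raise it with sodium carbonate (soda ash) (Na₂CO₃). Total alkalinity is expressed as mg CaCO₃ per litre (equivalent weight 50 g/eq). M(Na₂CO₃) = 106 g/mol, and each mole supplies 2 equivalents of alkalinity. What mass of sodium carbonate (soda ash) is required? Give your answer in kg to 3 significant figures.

(a) Volume: 1150 m³ = 1,150,000 L.
(a) After draining 58% and refilling: 360 × 0.42 + 19 × 0.58 = 162.22 ppm.
(a) Deficit to target: 218 − 162.22 = 55.78 mg/L.
(a) As CaCO₃: 55.78 mg/L × 1,150,000 L = 64,150 g; ÷ 100.1 = 640.8 mol Ca²⁺.
(a) Mass: 640.8 × 111 = 71,130 g.

(b) Alkalinity to add: (104 − 37) = 67 mg/L as CaCO₃ × 690,000 L = 46,230 g as CaCO₃.
(b) Equivalents: 46,230 g ÷ 50 g/eq = 924.6 eq.
(b) Each mole of Na₂CO₃ supplies 2 eq, so 924.6 / 2 = 462.3 mol.
(b) Mass: 462.3 mol × 106 g/mol = 49,000 g.

(a) 71.1 kg; (b) 49.0 kg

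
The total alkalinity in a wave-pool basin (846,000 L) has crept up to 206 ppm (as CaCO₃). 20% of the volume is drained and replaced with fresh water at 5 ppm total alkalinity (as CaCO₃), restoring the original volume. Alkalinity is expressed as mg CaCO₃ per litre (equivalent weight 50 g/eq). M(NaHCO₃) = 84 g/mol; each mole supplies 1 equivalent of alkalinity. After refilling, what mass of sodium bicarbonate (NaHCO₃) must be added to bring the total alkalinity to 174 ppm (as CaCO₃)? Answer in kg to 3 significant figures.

After draining 20% and refilling: 206 × 0.80 + 5 × 0.20 = 165.8 ppm.
Deficit to target: 174 − 165.8 = 8.2 mg/L.
As CaCO₃: 8.2 mg/L × 846,000 L = 6937 g; ÷ 50 g/eq ÷ 1 = 138.7 mol NaHCO₃.
Mass: 138.7 × 84 = 11,650 g.

11.7 kg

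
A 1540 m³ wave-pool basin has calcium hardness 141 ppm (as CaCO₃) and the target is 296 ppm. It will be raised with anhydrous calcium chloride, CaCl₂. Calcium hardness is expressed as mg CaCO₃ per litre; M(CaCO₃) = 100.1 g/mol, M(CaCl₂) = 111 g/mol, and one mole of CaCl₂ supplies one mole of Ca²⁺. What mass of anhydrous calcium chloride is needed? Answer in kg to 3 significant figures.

Volume: 1540 m³ = 1,540,000 L.
Hardness to add: (296 − 141) = 155 mg/L as CaCO₃ × 1,540,000 L = 238,700 g as CaCO₃.
Moles of Ca²⁺ (1 mol Ca²⁺ ≡ 1 mol CaCO₃): 238,700 / 100.1 g/mol = 2385 mol.
Mass of CaCl₂: 2385 × 111 = 264,700 g.

265 kg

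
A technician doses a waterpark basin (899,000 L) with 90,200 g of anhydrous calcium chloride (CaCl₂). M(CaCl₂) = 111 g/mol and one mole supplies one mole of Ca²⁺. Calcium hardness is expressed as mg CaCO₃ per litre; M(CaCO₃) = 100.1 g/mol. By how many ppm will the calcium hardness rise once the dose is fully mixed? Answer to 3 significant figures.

90.5 ppm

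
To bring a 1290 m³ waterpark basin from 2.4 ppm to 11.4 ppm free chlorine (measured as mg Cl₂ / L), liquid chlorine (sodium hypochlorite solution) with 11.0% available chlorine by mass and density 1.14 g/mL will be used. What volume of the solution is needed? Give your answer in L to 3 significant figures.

92.6 L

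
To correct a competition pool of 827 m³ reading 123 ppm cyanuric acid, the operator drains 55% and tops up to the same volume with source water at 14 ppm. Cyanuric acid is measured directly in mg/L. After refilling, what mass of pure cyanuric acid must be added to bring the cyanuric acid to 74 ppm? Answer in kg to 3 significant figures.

9.06 kg

Volume: 827 m³ = 827,000 L.
After draining 55% and refilling: 123 × 0.45 + 14 × 0.55 = 63.05 ppm.
Deficit to target: 74 − 63.05 = 10.95 mg/L.
Mass: 10.95 mg/L × 827,000 L = 9056 g cyanuric acid.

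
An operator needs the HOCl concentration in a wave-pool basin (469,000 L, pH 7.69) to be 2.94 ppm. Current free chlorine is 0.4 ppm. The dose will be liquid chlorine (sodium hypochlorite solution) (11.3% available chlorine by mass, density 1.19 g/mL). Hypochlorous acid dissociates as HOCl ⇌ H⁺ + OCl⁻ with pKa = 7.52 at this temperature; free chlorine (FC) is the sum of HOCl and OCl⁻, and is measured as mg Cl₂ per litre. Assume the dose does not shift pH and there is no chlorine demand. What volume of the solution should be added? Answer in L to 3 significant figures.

[OCl⁻]/[HOCl] = 10^(pH − pKa) = 10^(7.69 − 7.52) = 1.479; fraction as HOCl = 1/(1 + 1.479) = 0.4034.
Free chlorine required for 2.94 ppm HOCl: 2.94 / 0.4034 = 7.289 ppm.
FC to add: 7.289 − 0.4 = 6.889 mg/L as Cl₂.
Cl₂ equivalent: 6.889 mg/L × 469,000 L = 3231 g.
Product at 11.3% available Cl: 3231 / 0.113 = 28,590 g.
Volume: 28,590 g ÷ 1.19 g/mL = 24,030 mL.

24.0 L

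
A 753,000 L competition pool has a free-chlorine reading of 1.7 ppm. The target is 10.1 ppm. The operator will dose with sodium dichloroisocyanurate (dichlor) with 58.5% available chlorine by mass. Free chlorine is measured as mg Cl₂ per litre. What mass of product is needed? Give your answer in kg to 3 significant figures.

10.8 kg

Chlorine deficit: 10.1 − 1.7 = 8.4 ppm = 8.4 mg/L as Cl₂.
Cl₂ equivalent needed: 8.4 mg/L × 753,000 L = 6,325,000 mg = 6325 g.
Product at 58.5% available chlorine: 6325 / 0.585 = 10,810 g.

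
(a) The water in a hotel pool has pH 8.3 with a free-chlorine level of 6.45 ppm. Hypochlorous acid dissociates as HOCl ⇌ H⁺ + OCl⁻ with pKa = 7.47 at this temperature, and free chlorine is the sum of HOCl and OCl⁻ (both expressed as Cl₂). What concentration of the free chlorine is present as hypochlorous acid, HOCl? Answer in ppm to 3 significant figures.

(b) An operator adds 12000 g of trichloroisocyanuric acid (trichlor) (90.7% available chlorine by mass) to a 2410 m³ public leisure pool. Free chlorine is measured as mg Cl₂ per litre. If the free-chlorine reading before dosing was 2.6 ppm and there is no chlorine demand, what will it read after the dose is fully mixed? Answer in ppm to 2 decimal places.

(a) 0.831 ppm; (b) 7.12 ppm

(a) [OCl⁻]/[HOCl] = 10^(pH − pKa) = 10^(8.3 − 7.47) = 10^0.83 = 6.761.
(a) Fraction as HOCl = 1 / (1 + 6.761) = 0.1289.
(a) HOCl = 0.1289 × 6.45 ppm = 0.8311 ppm.

(b) Volume: 2410 m³ = 2,410,000 L.
(b) Available chlorine delivered: 12,000 g × 0.907 = 10,880 g as Cl₂.
(b) Concentration rise: 10,880 g / 2,410,000 L = 4.516 mg/L = 4.52 ppm.
(b) Final FC: 2.6 + 4.52 = 7.12 ppm.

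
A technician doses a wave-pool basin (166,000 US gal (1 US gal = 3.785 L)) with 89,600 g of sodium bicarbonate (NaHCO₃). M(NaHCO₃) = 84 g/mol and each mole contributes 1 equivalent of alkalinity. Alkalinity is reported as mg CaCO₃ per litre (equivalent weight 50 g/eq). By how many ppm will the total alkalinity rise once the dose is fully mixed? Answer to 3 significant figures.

84.9 ppm

Volume: 166,000 US gal × 3.785 L/gal = 628,310 L.
Moles of NaHCO₃: 89,600 g ÷ 84 g/mol = 1067 mol → 1067 eq of alkalinity.
As CaCO₃: 1067 eq × 50 g/eq = 53,330 g.
Rise: 53,330 g / 628,310 L × 1000 = 84.88 mg/L.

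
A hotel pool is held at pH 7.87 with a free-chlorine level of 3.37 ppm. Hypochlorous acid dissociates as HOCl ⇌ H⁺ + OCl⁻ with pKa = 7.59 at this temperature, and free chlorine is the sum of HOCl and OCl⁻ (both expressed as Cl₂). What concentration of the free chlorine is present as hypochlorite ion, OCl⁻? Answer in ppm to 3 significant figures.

[OCl⁻]/[HOCl] = 10^(pH − pKa) = 10^(7.87 − 7.59) = 10^0.28 = 1.905.
Fraction as HOCl = 1 / (1 + 1.905) = 0.3442.
OCl⁻ = (1 − 0.3442) × 3.37 ppm = 2.21 ppm.

2.21 ppm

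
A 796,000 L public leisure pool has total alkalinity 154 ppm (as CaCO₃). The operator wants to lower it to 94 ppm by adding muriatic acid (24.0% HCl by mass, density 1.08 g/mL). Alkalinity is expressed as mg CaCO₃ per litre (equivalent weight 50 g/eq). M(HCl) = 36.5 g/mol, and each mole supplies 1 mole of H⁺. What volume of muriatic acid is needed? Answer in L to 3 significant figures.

135 L

Alkalinity to neutralize: (154 − 94) = 60 mg/L as CaCO₃ × 796,000 L = 47,760 g as CaCO₃.
Equivalents of H⁺ required: 47,760 ÷ 50 g/eq = 955.2 eq = 955.2 mol HCl.
Mass of HCl: 955.2 × 36.5 = 34,860 g.
Mass of 24.0% solution: 34,860 / 0.24 = 145,300 g.
Volume: 145,300 g ÷ 1.08 g/mL = 134,500 mL.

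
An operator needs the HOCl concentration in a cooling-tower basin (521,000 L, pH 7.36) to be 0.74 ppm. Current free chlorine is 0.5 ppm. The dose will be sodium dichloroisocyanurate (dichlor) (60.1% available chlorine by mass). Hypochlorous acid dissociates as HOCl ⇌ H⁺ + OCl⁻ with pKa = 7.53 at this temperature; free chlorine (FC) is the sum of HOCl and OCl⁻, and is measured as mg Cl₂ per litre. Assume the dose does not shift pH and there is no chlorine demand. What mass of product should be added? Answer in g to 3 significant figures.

[OCl⁻]/[HOCl] = 10^(pH − pKa) = 10^(7.36 − 7.53) = 0.6761; fraction as HOCl = 1/(1 + 0.6761) = 0.5966.
Free chlorine required for 0.74 ppm HOCl: 0.74 / 0.5966 = 1.24 ppm.
FC to add: 1.24 − 0.5 = 0.7403 mg/L as Cl₂.
Cl₂ equivalent: 0.7403 mg/L × 521,000 L = 385.7 g.
Product at 60.1% available Cl: 385.7 / 0.601 = 641.8 g.

642 g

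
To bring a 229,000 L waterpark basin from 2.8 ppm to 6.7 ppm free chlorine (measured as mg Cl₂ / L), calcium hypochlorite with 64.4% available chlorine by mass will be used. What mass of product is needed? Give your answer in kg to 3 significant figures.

1.39 kg

Chlorine deficit: 6.7 − 2.8 = 3.9 ppm = 3.9 mg/L as Cl₂.
Cl₂ equivalent needed: 3.9 mg/L × 229,000 L = 893,100 mg = 893.1 g.
Product at 64.4% available chlorine: 893.1 / 0.644 = 1387 g.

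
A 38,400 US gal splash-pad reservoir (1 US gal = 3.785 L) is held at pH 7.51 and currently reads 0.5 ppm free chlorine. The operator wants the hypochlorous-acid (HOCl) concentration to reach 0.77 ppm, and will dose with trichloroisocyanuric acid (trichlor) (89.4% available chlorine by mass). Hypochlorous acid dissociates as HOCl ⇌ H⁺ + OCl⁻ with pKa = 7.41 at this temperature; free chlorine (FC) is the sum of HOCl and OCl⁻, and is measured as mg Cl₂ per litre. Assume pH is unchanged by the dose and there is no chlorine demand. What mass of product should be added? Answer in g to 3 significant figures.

Volume: 38,400 US gal × 3.785 L/gal = 145,344 L.
[OCl⁻]/[HOCl] = 10^(pH − pKa) = 10^(7.51 − 7.41) = 1.259; fraction as HOCl = 1/(1 + 1.259) = 0.4427.
Free chlorine required for 0.77 ppm HOCl: 0.77 / 0.4427 = 1.739 ppm.
FC to add: 1.739 − 0.5 = 1.239 mg/L as Cl₂.
Cl₂ equivalent: 1.239 mg/L × 145,344 L = 180.1 g.
Product at 89.4% available Cl: 180.1 / 0.894 = 201.5 g.

201 g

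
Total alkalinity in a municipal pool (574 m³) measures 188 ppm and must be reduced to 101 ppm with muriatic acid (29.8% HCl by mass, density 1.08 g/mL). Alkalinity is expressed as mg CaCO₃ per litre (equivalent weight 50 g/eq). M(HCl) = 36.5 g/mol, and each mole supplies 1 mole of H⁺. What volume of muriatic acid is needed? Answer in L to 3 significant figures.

113 L

Volume: 574 m³ = 574,000 L.
Alkalinity to neutralize: (188 − 101) = 87 mg/L as CaCO₃ × 574,000 L = 49,940 g as CaCO₃.
Equivalents of H⁺ required: 49,940 ÷ 50 g/eq = 998.8 eq = 998.8 mol HCl.
Mass of HCl: 998.8 × 36.5 = 36,450 g.
Mass of 29.8% solution: 36,450 / 0.298 = 122,300 g.
Volume: 122,300 g ÷ 1.08 g/mL = 113,300 mL.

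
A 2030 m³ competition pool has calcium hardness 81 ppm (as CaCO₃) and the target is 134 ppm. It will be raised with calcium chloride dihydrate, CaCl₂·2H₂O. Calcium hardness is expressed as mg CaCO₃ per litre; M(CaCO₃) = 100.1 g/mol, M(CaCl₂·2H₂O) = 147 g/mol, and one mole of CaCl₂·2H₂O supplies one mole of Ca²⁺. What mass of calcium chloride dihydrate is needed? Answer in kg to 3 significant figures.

158 kg

Volume: 2030 m³ = 2,030,000 L.
Hardness to add: (134 − 81) = 53 mg/L as CaCO₃ × 2,030,000 L = 107,600 g as CaCO₃.
Moles of Ca²⁺ (1 mol Ca²⁺ ≡ 1 mol CaCO₃): 107,600 / 100.1 g/mol = 1075 mol.
Mass of CaCl₂·2H₂O: 1075 × 147 = 158,000 g.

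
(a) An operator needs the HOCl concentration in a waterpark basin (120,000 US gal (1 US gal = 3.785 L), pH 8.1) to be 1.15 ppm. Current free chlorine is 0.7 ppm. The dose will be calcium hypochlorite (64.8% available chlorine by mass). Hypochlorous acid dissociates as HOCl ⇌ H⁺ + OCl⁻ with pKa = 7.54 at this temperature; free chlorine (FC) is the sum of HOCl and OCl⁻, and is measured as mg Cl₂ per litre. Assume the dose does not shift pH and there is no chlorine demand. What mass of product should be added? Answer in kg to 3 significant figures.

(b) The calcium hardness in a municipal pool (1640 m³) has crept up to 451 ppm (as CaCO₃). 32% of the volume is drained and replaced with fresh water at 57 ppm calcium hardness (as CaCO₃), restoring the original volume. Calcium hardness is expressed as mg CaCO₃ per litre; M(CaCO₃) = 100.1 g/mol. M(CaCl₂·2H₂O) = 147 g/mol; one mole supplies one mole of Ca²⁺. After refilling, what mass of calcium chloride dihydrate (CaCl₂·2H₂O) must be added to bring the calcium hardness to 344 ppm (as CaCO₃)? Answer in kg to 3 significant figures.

(a) 3.24 kg; (b) 46.0 kg

(a) Volume: 120,000 US gal × 3.785 L/gal = 454,200 L.
(a) [OCl⁻]/[HOCl] = 10^(pH − pKa) = 10^(8.1 − 7.54) = 3.631; fraction as HOCl = 1/(1 + 3.631) = 0.2159.
(a) Free chlorine required for 1.15 ppm HOCl: 1.15 / 0.2159 = 5.325 ppm.
(a) FC to add: 5.325 − 0.7 = 4.625 mg/L as Cl₂.
(a) Cl₂ equivalent: 4.625 mg/L × 454,200 L = 2101 g.
(a) Product at 64.8% available Cl: 2101 / 0.648 = 3242 g.

(b) Volume: 1640 m³ = 1,640,000 L.
(b) After draining 32% and refilling: 451 × 0.68 + 57 × 0.32 = 324.92 ppm.
(b) Deficit to target: 344 − 324.92 = 19.08 mg/L.
(b) As CaCO₃: 19.08 mg/L × 1,640,000 L = 31,290 g; ÷ 100.1 = 312.6 mol Ca²⁺.
(b) Mass: 312.6 × 147 = 45,950 g.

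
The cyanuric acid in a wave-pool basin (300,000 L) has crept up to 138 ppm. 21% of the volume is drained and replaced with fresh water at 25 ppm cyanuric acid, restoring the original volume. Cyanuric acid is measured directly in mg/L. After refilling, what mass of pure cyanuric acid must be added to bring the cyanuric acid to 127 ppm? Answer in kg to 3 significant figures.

3.82 kg

After draining 21% and refilling: 138 × 0.79 + 25 × 0.21 = 114.27 ppm.
Deficit to target: 127 − 114.27 = 12.73 mg/L.
Mass: 12.73 mg/L × 300,000 L = 3819 g cyanuric acid.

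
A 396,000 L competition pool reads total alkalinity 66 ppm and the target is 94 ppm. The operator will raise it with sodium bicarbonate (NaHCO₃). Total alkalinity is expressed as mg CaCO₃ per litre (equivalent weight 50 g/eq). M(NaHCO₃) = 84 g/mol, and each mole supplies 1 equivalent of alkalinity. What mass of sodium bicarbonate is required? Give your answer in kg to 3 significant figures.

Alkalinity to add: (94 − 66) = 28 mg/L as CaCO₃ × 396,000 L = 11,090 g as CaCO₃.
Equivalents: 11,090 g ÷ 50 g/eq = 221.8 eq.
NaHCO₃ supplies 1 eq per mole → 221.8 mol.
Mass: 221.8 mol × 84 g/mol = 18,630 g.

18.6 kg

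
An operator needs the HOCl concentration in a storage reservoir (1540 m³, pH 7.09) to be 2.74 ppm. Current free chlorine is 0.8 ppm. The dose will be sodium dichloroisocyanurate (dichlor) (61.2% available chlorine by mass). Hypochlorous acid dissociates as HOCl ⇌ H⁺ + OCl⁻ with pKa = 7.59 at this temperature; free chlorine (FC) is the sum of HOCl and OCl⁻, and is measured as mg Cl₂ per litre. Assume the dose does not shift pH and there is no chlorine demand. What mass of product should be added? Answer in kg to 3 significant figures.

7.06 kg

Volume: 1540 m³ = 1,540,000 L.
[OCl⁻]/[HOCl] = 10^(pH − pKa) = 10^(7.09 − 7.59) = 0.3162; fraction as HOCl = 1/(1 + 0.3162) = 0.7597.
Free chlorine required for 2.74 ppm HOCl: 2.74 / 0.7597 = 3.606 ppm.
FC to add: 3.606 − 0.8 = 2.806 mg/L as Cl₂.
Cl₂ equivalent: 2.806 mg/L × 1,540,000 L = 4322 g.
Product at 61.2% available Cl: 4322 / 0.612 = 7062 g.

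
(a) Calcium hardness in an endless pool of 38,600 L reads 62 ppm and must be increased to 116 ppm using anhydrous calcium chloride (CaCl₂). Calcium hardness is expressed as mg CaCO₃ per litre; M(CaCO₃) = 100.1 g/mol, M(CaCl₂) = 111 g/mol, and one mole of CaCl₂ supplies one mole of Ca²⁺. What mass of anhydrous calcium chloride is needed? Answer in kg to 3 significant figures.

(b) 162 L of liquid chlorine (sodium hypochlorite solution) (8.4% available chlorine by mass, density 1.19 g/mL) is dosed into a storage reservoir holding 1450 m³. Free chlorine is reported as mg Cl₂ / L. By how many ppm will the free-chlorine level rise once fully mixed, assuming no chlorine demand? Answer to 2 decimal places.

(a) 2.31 kg; (b) 11.17 ppm

(a) Hardness to add: (116 − 62) = 54 mg/L as CaCO₃ × 38,600 L = 2084 g as CaCO₃.
(a) Moles of Ca²⁺ (1 mol Ca²⁺ ≡ 1 mol CaCO₃): 2084 / 100.1 g/mol = 20.82 mol.
(a) Mass of CaCl₂: 20.82 × 111 = 2311 g.

(b) Volume: 1450 m³ = 1,450,000 L.
(b) Mass of solution: 162 L × 1000 mL/L × 1.19 g/mL = 192,800 g.
(b) Available chlorine delivered: 192,800 g × 0.084 = 16,190 g as Cl₂.
(b) Concentration rise: 16,190 g / 1,450,000 L = 11.17 mg/L = 11.17 ppm.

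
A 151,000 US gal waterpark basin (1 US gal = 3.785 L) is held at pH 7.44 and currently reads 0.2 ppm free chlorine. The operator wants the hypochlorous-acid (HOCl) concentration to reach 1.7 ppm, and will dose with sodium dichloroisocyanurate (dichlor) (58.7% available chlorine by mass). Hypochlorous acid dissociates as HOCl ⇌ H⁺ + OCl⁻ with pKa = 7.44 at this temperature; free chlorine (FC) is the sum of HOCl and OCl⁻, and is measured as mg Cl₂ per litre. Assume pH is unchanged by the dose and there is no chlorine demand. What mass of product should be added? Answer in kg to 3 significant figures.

3.12 kg

Volume: 151,000 US gal × 3.785 L/gal = 571,535 L.
[OCl⁻]/[HOCl] = 10^(pH − pKa) = 10^(7.44 − 7.44) = 1; fraction as HOCl = 1/(1 + 1) = 0.5.
Free chlorine required for 1.7 ppm HOCl: 1.7 / 0.5 = 3.4 ppm.
FC to add: 3.4 − 0.2 = 3.2 mg/L as Cl₂.
Cl₂ equivalent: 3.2 mg/L × 571,535 L = 1829 g.
Product at 58.7% available Cl: 1829 / 0.587 = 3116 g.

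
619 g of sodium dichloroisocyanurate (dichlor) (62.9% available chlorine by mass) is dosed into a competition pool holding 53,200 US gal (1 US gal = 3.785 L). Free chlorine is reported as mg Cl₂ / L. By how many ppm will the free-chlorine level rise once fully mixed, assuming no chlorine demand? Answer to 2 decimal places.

1.93 ppm

Volume: 53,200 US gal × 3.785 L/gal = 201,362 L.
Available chlorine delivered: 619 g × 0.629 = 389.4 g as Cl₂.
Concentration rise: 389.4 g / 201,362 L = 1.934 mg/L = 1.93 ppm.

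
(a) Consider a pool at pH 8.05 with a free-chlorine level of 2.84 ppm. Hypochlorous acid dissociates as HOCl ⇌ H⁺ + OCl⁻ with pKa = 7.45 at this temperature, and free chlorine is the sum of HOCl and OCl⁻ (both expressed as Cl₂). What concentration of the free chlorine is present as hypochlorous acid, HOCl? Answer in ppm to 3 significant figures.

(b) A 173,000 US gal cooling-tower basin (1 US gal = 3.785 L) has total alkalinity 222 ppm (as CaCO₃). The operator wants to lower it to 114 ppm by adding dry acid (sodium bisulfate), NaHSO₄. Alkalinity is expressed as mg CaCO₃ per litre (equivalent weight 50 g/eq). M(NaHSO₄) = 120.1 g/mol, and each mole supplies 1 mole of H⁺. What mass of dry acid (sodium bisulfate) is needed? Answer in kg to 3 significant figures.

(a) [OCl⁻]/[HOCl] = 10^(pH − pKa) = 10^(8.05 − 7.45) = 10^0.60 = 3.981.
(a) Fraction as HOCl = 1 / (1 + 3.981) = 0.2008.
(a) HOCl = 0.2008 × 2.84 ppm = 0.5702 ppm.

(b) Volume: 173,000 US gal × 3.785 L/gal = 654,805 L.
(b) Alkalinity to neutralize: (222 − 114) = 108 mg/L as CaCO₃ × 654,805 L = 70,720 g as CaCO₃.
(b) Equivalents of H⁺ required: 70,720 ÷ 50 g/eq = 1414 eq = 1414 mol NaHSO₄.
(b) Mass of NaHSO₄: 1414 × 120.1 = 169,900 g.

(a) 0.570 ppm; (b) 170 kg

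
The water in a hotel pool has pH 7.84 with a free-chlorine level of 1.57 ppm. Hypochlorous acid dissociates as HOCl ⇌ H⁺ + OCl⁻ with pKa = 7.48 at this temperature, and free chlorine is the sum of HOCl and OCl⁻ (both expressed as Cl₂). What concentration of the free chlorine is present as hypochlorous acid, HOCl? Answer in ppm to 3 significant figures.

[OCl⁻]/[HOCl] = 10^(pH − pKa) = 10^(7.84 − 7.48) = 10^0.36 = 2.291.
Fraction as HOCl = 1 / (1 + 2.291) = 0.3039.
HOCl = 0.3039 × 1.57 ppm = 0.4771 ppm.

0.477 ppm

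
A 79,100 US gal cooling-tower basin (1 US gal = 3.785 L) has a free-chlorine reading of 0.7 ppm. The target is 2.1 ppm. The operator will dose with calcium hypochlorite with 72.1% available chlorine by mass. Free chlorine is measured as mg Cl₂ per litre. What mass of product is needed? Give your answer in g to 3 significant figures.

Volume: 79,100 US gal × 3.785 L/gal = 299,394 L.
Chlorine deficit: 2.1 − 0.7 = 1.4 ppm = 1.4 mg/L as Cl₂.
Cl₂ equivalent needed: 1.4 mg/L × 299,394 L = 419,200 mg = 419.2 g.
Product at 72.1% available chlorine: 419.2 / 0.721 = 581.3 g.

581 g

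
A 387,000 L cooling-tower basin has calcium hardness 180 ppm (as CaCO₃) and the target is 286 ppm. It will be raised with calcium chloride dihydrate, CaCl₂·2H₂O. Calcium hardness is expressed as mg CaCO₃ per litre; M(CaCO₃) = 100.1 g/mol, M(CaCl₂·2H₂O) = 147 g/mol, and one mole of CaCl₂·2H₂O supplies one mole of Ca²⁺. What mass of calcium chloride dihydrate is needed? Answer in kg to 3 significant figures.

Hardness to add: (286 − 180) = 106 mg/L as CaCO₃ × 387,000 L = 41,020 g as CaCO₃.
Moles of Ca²⁺ (1 mol Ca²⁺ ≡ 1 mol CaCO₃): 41,020 / 100.1 g/mol = 409.8 mol.
Mass of CaCl₂·2H₂O: 409.8 × 147 = 60,240 g.

60.2 kg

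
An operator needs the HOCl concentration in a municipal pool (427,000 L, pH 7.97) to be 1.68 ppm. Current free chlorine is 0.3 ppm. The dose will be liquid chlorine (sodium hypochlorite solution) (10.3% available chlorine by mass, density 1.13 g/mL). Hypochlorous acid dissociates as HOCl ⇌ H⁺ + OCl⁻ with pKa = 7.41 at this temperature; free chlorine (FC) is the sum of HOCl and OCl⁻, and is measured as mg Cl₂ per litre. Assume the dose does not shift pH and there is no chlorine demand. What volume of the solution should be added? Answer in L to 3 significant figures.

27.4 L

[OCl⁻]/[HOCl] = 10^(pH − pKa) = 10^(7.97 − 7.41) = 3.631; fraction as HOCl = 1/(1 + 3.631) = 0.2159.
Free chlorine required for 1.68 ppm HOCl: 1.68 / 0.2159 = 7.78 ppm.
FC to add: 7.78 − 0.3 = 7.48 mg/L as Cl₂.
Cl₂ equivalent: 7.48 mg/L × 427,000 L = 3194 g.
Product at 10.3% available Cl: 3194 / 0.103 = 31,010 g.
Volume: 31,010 g ÷ 1.13 g/mL = 27,440 mL.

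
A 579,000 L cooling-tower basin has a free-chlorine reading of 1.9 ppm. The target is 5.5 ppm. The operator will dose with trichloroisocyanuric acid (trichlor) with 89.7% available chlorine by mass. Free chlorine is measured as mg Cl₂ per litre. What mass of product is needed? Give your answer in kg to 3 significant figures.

2.32 kg

Chlorine deficit: 5.5 − 1.9 = 3.6 ppm = 3.6 mg/L as Cl₂.
Cl₂ equivalent needed: 3.6 mg/L × 579,000 L = 2,084,000 mg = 2084 g.
Product at 89.7% available chlorine: 2084 / 0.897 = 2324 g.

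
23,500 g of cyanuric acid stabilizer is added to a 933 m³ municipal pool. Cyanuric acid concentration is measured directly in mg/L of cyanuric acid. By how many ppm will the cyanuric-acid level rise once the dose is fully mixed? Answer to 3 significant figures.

Volume: 933 m³ = 933,000 L.
Rise: 23,500 g / 933,000 L × 1000 = 25.19 mg/L.

25.2 ppm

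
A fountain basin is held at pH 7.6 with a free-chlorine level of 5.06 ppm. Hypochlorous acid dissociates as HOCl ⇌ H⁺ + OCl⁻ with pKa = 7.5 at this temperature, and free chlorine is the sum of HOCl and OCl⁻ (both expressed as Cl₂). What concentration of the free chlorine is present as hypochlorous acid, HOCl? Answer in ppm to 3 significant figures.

[OCl⁻]/[HOCl] = 10^(pH − pKa) = 10^(7.6 − 7.5) = 10^0.10 = 1.259.
Fraction as HOCl = 1 / (1 + 1.259) = 0.4427.
HOCl = 0.4427 × 5.06 ppm = 2.24 ppm.

2.24 ppm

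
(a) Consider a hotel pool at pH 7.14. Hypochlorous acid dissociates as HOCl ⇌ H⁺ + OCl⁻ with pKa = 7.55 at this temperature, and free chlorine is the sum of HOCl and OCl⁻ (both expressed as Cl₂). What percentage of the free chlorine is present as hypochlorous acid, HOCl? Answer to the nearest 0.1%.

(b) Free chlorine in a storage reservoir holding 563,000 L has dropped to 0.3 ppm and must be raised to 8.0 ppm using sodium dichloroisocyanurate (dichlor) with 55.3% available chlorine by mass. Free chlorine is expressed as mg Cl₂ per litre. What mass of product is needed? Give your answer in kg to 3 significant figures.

(a) 72.0%; (b) 7.84 kg

(a) [OCl⁻]/[HOCl] = 10^(pH − pKa) = 10^(7.14 − 7.55) = 10^-0.41 = 0.389.
(a) Fraction as HOCl = 1 / (1 + 0.389) = 0.7199.

(b) Chlorine deficit: 8.0 − 0.3 = 7.7 ppm = 7.7 mg/L as Cl₂.
(b) Cl₂ equivalent needed: 7.7 mg/L × 563,000 L = 4,335,000 mg = 4335 g.
(b) Product at 55.3% available chlorine: 4335 / 0.553 = 7839 g.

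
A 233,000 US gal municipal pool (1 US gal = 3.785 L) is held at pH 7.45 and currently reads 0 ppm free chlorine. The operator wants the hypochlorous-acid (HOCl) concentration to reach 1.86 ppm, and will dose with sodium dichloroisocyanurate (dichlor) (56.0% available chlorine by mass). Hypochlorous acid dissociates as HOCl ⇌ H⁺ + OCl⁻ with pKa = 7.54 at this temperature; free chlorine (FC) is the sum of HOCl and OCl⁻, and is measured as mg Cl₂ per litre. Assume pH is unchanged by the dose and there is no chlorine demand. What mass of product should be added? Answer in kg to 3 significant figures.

5.31 kg

Volume: 233,000 US gal × 3.785 L/gal = 881,905 L.
[OCl⁻]/[HOCl] = 10^(pH − pKa) = 10^(7.45 − 7.54) = 0.8128; fraction as HOCl = 1/(1 + 0.8128) = 0.5516.
Free chlorine required for 1.86 ppm HOCl: 1.86 / 0.5516 = 3.372 ppm.
FC to add: 3.372 − 0 = 3.372 mg/L as Cl₂.
Cl₂ equivalent: 3.372 mg/L × 881,905 L = 2974 g.
Product at 56.0% available Cl: 2974 / 0.56 = 5310 g.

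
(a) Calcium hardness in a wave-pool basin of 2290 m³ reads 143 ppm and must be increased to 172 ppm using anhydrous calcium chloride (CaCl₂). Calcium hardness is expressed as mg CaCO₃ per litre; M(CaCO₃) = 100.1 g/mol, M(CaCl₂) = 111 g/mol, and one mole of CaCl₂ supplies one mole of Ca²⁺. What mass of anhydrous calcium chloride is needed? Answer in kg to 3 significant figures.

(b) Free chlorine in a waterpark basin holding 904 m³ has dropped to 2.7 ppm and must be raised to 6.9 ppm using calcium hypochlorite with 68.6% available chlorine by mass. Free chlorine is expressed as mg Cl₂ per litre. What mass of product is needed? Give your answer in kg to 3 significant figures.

(a) 73.6 kg; (b) 5.53 kg

(a) Volume: 2290 m³ = 2,290,000 L.
(a) Hardness to add: (172 − 143) = 29 mg/L as CaCO₃ × 2,290,000 L = 66,410 g as CaCO₃.
(a) Moles of Ca²⁺ (1 mol Ca²⁺ ≡ 1 mol CaCO₃): 66,410 / 100.1 g/mol = 663.4 mol.
(a) Mass of CaCl₂: 663.4 × 111 = 73,640 g.

(b) Volume: 904 m³ = 904,000 L.
(b) Chlorine deficit: 6.9 − 2.7 = 4.2 ppm = 4.2 mg/L as Cl₂.
(b) Cl₂ equivalent needed: 4.2 mg/L × 904,000 L = 3,797,000 mg = 3797 g.
(b) Product at 68.6% available chlorine: 3797 / 0.686 = 5535 g.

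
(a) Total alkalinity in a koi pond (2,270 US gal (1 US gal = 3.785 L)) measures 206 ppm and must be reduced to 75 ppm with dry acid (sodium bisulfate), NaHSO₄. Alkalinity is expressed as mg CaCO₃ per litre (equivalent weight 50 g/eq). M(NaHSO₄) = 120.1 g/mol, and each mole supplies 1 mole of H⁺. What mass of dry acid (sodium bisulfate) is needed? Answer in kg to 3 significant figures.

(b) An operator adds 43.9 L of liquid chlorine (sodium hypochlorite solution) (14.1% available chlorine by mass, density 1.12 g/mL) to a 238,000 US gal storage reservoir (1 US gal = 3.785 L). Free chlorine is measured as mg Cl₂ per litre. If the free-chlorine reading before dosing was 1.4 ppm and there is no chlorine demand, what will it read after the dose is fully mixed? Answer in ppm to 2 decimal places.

(a) Volume: 2,270 US gal × 3.785 L/gal = 8,592 L.
(a) Alkalinity to neutralize: (206 − 75) = 131 mg/L as CaCO₃ × 8,592 L = 1126 g as CaCO₃.
(a) Equivalents of H⁺ required: 1126 ÷ 50 g/eq = 22.51 eq = 22.51 mol NaHSO₄.
(a) Mass of NaHSO₄: 22.51 × 120.1 = 2704 g.

(b) Volume: 238,000 US gal × 3.785 L/gal = 900,830 L.
(b) Mass of solution: 43.9 L × 1000 mL/L × 1.12 g/mL = 49,170 g.
(b) Available chlorine delivered: 49,170 g × 0.141 = 6933 g as Cl₂.
(b) Concentration rise: 6933 g / 900,830 L = 7.696 mg/L = 7.70 ppm.
(b) Final FC: 1.4 + 7.70 = 9.10 ppm.

(a) 2.70 kg; (b) 9.10 ppm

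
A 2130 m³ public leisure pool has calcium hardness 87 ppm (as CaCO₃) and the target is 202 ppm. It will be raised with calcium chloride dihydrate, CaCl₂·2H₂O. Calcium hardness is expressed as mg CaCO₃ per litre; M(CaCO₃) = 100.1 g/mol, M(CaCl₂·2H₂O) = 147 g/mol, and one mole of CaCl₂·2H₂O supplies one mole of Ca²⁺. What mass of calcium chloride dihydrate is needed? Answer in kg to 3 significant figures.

360 kg

Volume: 2130 m³ = 2,130,000 L.
Hardness to add: (202 − 87) = 115 mg/L as CaCO₃ × 2,130,000 L = 245,000 g as CaCO₃.
Moles of Ca²⁺ (1 mol Ca²⁺ ≡ 1 mol CaCO₃): 245,000 / 100.1 g/mol = 2447 mol.
Mass of CaCl₂·2H₂O: 2447 × 147 = 359,700 g.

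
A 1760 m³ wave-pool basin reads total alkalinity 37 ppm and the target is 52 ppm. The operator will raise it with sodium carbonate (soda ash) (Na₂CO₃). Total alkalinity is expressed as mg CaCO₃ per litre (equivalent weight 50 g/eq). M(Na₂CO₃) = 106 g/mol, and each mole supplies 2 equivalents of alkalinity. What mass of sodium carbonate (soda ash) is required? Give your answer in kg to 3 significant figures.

28.0 kg

Volume: 1760 m³ = 1,760,000 L.
Alkalinity to add: (52 − 37) = 15 mg/L as CaCO₃ × 1,760,000 L = 26,400 g as CaCO₃.
Equivalents: 26,400 g ÷ 50 g/eq = 528 eq.
Each mole of Na₂CO₃ supplies 2 eq, so 528 / 2 = 264 mol.
Mass: 264 mol × 106 g/mol = 27,980 g.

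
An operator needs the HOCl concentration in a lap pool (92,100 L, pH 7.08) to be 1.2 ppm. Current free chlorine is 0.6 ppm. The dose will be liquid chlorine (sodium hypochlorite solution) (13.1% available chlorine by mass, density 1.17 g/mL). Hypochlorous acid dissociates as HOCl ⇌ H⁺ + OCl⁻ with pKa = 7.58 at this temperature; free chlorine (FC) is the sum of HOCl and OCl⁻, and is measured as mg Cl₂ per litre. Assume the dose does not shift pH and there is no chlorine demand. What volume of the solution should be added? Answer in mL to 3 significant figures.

589 mL

[OCl⁻]/[HOCl] = 10^(pH − pKa) = 10^(7.08 − 7.58) = 0.3162; fraction as HOCl = 1/(1 + 0.3162) = 0.7597.
Free chlorine required for 1.2 ppm HOCl: 1.2 / 0.7597 = 1.579 ppm.
FC to add: 1.579 − 0.6 = 0.9795 mg/L as Cl₂.
Cl₂ equivalent: 0.9795 mg/L × 92,100 L = 90.21 g.
Product at 13.1% available Cl: 90.21 / 0.131 = 688.6 g.
Volume: 688.6 g ÷ 1.17 g/mL = 588.6 mL.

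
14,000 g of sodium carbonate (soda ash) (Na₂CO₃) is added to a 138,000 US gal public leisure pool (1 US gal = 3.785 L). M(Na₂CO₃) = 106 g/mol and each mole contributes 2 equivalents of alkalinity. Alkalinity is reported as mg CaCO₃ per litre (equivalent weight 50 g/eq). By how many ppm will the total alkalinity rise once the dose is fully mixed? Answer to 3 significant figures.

25.3 ppm

Volume: 138,000 US gal × 3.785 L/gal = 522,330 L.
Moles of Na₂CO₃: 14,000 g ÷ 106 g/mol = 132.1 mol → 264.2 eq of alkalinity.
As CaCO₃: 264.2 eq × 50 g/eq = 13,210 g.
Rise: 13,210 g / 522,330 L × 1000 = 25.29 mg/L.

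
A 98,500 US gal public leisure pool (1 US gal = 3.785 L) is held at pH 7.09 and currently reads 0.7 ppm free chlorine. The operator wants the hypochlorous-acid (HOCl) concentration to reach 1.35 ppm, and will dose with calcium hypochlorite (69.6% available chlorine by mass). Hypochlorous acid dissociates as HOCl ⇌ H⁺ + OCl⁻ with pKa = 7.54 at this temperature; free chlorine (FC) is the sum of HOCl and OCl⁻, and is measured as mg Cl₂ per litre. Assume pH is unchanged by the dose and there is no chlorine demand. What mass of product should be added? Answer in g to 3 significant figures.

Volume: 98,500 US gal × 3.785 L/gal = 372,822 L.
[OCl⁻]/[HOCl] = 10^(pH − pKa) = 10^(7.09 − 7.54) = 0.3548; fraction as HOCl = 1/(1 + 0.3548) = 0.7381.
Free chlorine required for 1.35 ppm HOCl: 1.35 / 0.7381 = 1.829 ppm.
FC to add: 1.829 − 0.7 = 1.129 mg/L as Cl₂.
Cl₂ equivalent: 1.129 mg/L × 372,822 L = 420.9 g.
Product at 69.6% available Cl: 420.9 / 0.696 = 604.8 g.

605 g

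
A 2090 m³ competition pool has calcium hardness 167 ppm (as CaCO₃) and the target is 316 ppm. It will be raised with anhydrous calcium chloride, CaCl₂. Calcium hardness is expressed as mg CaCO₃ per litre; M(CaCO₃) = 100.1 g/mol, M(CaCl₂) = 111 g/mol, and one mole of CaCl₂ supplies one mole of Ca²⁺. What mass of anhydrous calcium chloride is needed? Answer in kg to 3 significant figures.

Volume: 2090 m³ = 2,090,000 L.
Hardness to add: (316 − 167) = 149 mg/L as CaCO₃ × 2,090,000 L = 311,400 g as CaCO₃.
Moles of Ca²⁺ (1 mol Ca²⁺ ≡ 1 mol CaCO₃): 311,400 / 100.1 g/mol = 3111 mol.
Mass of CaCl₂: 3111 × 111 = 345,300 g.

345 kg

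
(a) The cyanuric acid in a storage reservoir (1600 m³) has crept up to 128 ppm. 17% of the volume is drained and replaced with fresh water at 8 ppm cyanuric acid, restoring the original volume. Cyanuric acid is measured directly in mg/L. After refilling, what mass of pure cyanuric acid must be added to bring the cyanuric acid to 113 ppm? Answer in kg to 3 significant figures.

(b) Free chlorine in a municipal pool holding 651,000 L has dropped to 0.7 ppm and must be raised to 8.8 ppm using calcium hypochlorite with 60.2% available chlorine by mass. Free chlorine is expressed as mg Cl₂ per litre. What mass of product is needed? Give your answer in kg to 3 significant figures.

(a) Volume: 1600 m³ = 1,600,000 L.
(a) After draining 17% and refilling: 128 × 0.83 + 8 × 0.17 = 107.6 ppm.
(a) Deficit to target: 113 − 107.6 = 5.4 mg/L.
(a) Mass: 5.4 mg/L × 1,600,000 L = 8640 g cyanuric acid.

(b) Chlorine deficit: 8.8 − 0.7 = 8.1 ppm = 8.1 mg/L as Cl₂.
(b) Cl₂ equivalent needed: 8.1 mg/L × 651,000 L = 5,273,000 mg = 5273 g.
(b) Product at 60.2% available chlorine: 5273 / 0.602 = 8759 g.

(a) 8.64 kg; (b) 8.76 kg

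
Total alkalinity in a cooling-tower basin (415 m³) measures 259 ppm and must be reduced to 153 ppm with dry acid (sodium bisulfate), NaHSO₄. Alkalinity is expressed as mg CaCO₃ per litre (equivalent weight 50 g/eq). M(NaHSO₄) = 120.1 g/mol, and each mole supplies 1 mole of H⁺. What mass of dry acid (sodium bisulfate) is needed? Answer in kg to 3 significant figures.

Volume: 415 m³ = 415,000 L.
Alkalinity to neutralize: (259 − 153) = 106 mg/L as CaCO₃ × 415,000 L = 43,990 g as CaCO₃.
Equivalents of H⁺ required: 43,990 ÷ 50 g/eq = 879.8 eq = 879.8 mol NaHSO₄.
Mass of NaHSO₄: 879.8 × 120.1 = 105,700 g.

106 kg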